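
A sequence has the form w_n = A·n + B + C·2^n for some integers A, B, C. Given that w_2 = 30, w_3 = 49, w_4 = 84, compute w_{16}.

The three given values yield: 2A + B + 4C = 30; 3A + B + 8C = 49; 4A + B + 16C = 84.
Subtracting the first from the second: A + 4C = 19.
Subtracting the second from the third: A + 8C = 35.
Solving: C = 4, A = 3, then B = 8.
So w_n = 3·n + 8 + 4·2^n; at n=16 this is 262200.

262200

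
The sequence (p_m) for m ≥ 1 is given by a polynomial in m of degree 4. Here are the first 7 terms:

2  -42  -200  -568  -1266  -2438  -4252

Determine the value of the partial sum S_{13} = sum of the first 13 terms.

1st diffs: -44, -158, -368, -698, -1172, -1814.
2nd diffs: -114, -210, -330, -474, -642.
3rd diffs: -96, -120, -144, -168.
4th diffs: -24, -24, -24 (constant).
Newton forward-difference form: p_m = 2 + (-44)·C(m-1,1) + (-114)·C(m-1,2) + (-96)·C(m-1,3) + (-24)·C(m-1,4).
Continuing: …, -6900, -10598, -15586, -22128, …, p_{13} = -41050.
Summing m = 1..13 (13 terms) gives -135538.

-135538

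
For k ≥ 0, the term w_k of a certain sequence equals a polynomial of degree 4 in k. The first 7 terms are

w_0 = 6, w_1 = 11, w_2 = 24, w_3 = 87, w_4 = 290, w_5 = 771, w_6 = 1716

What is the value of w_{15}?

85551

1st diffs: 5, 13, 63, 203, 481, 945.
2nd diffs: 8, 50, 140, 278, 464.
3rd diffs: 42, 90, 138, 186.
4th diffs: 48, 48, 48 (constant).
Newton forward-difference form: w_k = 6 + 5·C(k,1) + 8·C(k,2) + 42·C(k,3) + 48·C(k,4).
At k = 15: k = 15, so w_{15} = 6 + 75 + 840 + 19110 + 65520 = 85551.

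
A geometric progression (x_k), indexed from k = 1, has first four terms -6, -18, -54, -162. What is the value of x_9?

-39366

Common ratio r = 3.
x_k = (-6)·3^(k-1).
x_9 = (-6)·3^8 = -39366.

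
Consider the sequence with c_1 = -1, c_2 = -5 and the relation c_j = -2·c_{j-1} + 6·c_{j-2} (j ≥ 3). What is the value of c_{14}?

-12743360

c_3 = 4; c_4 = -38; c_5 = 100; …; c_{11} = 262720; c_{12} = -959072; c_{13} = 3494464; c_{14} = -12743360.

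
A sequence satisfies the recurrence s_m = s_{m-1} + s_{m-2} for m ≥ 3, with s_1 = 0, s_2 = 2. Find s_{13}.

288

Compute successive terms:
s_3 = 2;  s_4 = 4;  s_5 = 6;  …;  s_{10} = 68;  s_{11} = 110;  s_{12} = 178;  s_{13} = 288.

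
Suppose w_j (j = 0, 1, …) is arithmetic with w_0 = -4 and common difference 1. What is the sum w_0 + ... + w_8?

0

w_j = -4 + (j - 0)·1.
w_8 = 4; S = 9·(-4 + 4)/2 = 0.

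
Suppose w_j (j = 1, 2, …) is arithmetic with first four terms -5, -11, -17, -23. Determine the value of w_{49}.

Common difference d = -6.
w_j = -5 + (j - 1)·(-6).
w_{49} = -5 + 48·(-6) = -293.

-293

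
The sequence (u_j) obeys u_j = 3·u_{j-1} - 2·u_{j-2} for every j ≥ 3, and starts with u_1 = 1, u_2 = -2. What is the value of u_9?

Compute successive terms:
u_3 = -8, u_4 = -20, u_5 = -44, u_6 = -92, u_7 = -188, u_8 = -380, u_9 = -764.
(Characteristic roots are 2 and 1.)

-764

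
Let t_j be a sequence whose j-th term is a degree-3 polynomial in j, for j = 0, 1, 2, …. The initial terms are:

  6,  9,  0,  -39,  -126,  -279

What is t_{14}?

1st diffs: 3, -9, -39, -87, -153.
2nd diffs: -12, -30, -48, -66.
3rd diffs: -18, -18, -18 (constant).
Newton forward-difference form: t_j = 6 + 3·C(j,1) + (-12)·C(j,2) + (-18)·C(j,3).
At j = 14: j = 14, so t_{14} = 6 + 42 - 1092 - 6552 = -7596.

-7596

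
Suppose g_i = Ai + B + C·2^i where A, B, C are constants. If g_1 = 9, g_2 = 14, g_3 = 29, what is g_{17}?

655279

At i = 1, 2, 3: A + B + 2C = 9; 2A + B + 4C = 14; 3A + B + 8C = 29.
Subtracting the first from the second: A + 2C = 5.
Subtracting the second from the third: A + 4C = 15.
Solving: C = 5, A = -5, then B = 4.
So g_i = -5·i + 4 + 5·2^i; at i=17 this is 655279.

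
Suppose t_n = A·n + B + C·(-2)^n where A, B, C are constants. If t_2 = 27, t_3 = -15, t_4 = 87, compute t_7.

The three given values yield: 2A + B + 4C = 27; 3A + B - 8C = -15; 4A + B + 16C = 87.
Subtracting the first from the second: A - 12C = -42.
Subtracting the second from the third: A + 24C = 102.
Solving: C = 4, A = 6, then B = -1.
Hence t_7 = 6·7 + (-1) + 4·(-128) = -471.

-471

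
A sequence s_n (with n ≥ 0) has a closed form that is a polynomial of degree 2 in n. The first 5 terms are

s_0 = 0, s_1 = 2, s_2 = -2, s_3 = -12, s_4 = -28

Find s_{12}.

-372

1st diffs: 2, -4, -10, -16.
2nd diffs: -6, -6, -6 (constant).
Newton forward-difference form: s_n = 2·C(n,1) + (-6)·C(n,2).
At n = 12: n = 12, so s_{12} = 24 - 396 = -372.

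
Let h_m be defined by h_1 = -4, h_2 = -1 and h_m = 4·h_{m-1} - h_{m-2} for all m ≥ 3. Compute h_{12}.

40545

Compute successive terms:
h_3 = 0; h_4 = 1; h_5 = 4; h_6 = 15; h_7 = 56; h_8 = 209; h_9 = 780; h_{10} = 2911; h_{11} = 10864; h_{12} = 40545.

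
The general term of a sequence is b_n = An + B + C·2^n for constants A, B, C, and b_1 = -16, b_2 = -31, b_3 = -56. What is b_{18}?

-1310811

Plug in n = 1, 2, 3: A + B + 2C = -16; 2A + B + 4C = -31; 3A + B + 8C = -56.
Subtracting the first from the second: A + 2C = -15.
Subtracting the second from the third: A + 4C = -25.
Solving: C = -5, A = -5, then B = -1.
Therefore b_{18} = -90 + (-1) + (-5)·262144 = -1310811.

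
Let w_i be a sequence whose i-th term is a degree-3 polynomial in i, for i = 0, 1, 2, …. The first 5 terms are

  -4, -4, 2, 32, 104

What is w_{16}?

1st diffs: 0, 6, 30, 72.
2nd diffs: 6, 24, 42.
3rd diffs: 18, 18 (constant).
So w_i = 3i^3 - 6i^2 + 3i - 4.
Evaluating at i = 16 gives w_{16} = 10796.

10796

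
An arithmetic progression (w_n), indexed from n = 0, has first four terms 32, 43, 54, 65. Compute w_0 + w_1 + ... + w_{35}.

Common difference d = 11.
w_n = 32 + (n - 0)·11.
w_{35} = 417; S = 36·(32 + 417)/2 = 8082.

8082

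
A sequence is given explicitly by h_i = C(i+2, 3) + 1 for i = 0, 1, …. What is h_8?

121

C(10, 3) = 120, so h_8 = 121.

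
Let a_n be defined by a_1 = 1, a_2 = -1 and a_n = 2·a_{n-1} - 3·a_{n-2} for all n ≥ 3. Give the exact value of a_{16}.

Applying the relation repeatedly:
a_3 = -5, a_4 = -7, a_5 = 1, …, a_{13} = 1249, a_{14} = 1511, a_{15} = -725, a_{16} = -5983.

-5983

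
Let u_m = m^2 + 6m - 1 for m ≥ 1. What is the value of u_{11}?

u_{11} = 1·11^2 + 6·11 - 1 = 186.

186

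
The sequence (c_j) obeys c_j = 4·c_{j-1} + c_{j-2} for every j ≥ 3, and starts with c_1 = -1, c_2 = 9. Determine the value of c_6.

c_3 = 35, c_4 = 149, c_5 = 631, c_6 = 2673.

2673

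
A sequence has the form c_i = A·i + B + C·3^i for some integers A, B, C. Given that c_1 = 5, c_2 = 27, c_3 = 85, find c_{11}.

531477

Write the equations: A + B + 3C = 5; 2A + B + 9C = 27; 3A + B + 27C = 85.
Subtracting the first from the second: A + 6C = 22.
Subtracting the second from the third: A + 18C = 58.
Solving: C = 3, A = 4, then B = -8.
Hence c_{11} = 4·11 + (-8) + 3·177147 = 531477.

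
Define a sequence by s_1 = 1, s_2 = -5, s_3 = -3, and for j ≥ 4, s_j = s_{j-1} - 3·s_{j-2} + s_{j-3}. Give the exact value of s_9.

193

Iterate the recurrence:
s_4 = 13; s_5 = 17; s_6 = -25; s_7 = -63; s_8 = 29; s_9 = 193.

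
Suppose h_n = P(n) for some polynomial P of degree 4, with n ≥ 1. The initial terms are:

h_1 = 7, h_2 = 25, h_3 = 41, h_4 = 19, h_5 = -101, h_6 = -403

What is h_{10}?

-5951

1st diffs: 18, 16, -22, -120, -302.
2nd diffs: -2, -38, -98, -182.
3rd diffs: -36, -60, -84.
4th diffs: -24, -24 (constant).
Newton forward-difference form: h_n = 7 + 18·C(n-1,1) + (-2)·C(n-1,2) + (-36)·C(n-1,3) + (-24)·C(n-1,4).
At n = 10: n-1 = 9, so h_{10} = 7 + 162 - 72 - 3024 - 3024 = -5951.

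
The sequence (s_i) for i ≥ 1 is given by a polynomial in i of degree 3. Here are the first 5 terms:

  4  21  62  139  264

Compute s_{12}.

1st diffs: 17, 41, 77, 125.
2nd diffs: 24, 36, 48.
3rd diffs: 12, 12 (constant).
Newton forward-difference form: s_i = 4 + 17·C(i-1,1) + 24·C(i-1,2) + 12·C(i-1,3).
At i = 12: i-1 = 11, so s_{12} = 4 + 187 + 1320 + 1980 = 3491.

3491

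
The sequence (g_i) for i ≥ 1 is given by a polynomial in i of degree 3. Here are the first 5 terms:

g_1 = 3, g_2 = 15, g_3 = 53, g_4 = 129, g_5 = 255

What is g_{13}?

4503

1st diffs: 12, 38, 76, 126.
2nd diffs: 26, 38, 50.
3rd diffs: 12, 12 (constant).
So g_i = 2i^3 + i^2 - 5i + 5.
Evaluating at i = 13 gives g_{13} = 4503.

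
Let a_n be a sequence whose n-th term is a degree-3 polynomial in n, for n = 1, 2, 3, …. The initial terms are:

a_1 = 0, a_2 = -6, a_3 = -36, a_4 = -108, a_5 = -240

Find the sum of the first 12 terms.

-14586

1st diffs: -6, -30, -72, -132.
2nd diffs: -24, -42, -60.
3rd diffs: -18, -18 (constant).
So a_n = -3n^3 + 6n^2 - 3n.
Continuing: …, -450, -756, -1176, -1728, …, a_{12} = -4356.
Summing n = 1..12 (12 terms) gives -14586.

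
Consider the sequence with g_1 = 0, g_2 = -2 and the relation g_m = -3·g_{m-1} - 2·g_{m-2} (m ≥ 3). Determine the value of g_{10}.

Applying the relation repeatedly:
g_3 = 6;  g_4 = -14;  g_5 = 30;  g_6 = -62;  g_7 = 126;  g_8 = -254;  g_9 = 510;  g_{10} = -1022.
(Characteristic roots are -1 and -2.)

-1022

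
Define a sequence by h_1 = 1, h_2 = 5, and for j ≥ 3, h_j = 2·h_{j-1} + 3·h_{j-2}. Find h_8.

3281

h_3 = 13; h_4 = 41; h_5 = 121; h_6 = 365; h_7 = 1093; h_8 = 3281.
(Characteristic roots are 3 and -1.)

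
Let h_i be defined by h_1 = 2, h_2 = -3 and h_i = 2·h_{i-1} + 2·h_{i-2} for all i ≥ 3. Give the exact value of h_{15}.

Step forward from the initial values:
h_3 = -2  h_4 = -10  h_5 = -24  …  h_{12} = -28064  h_{13} = -76672  h_{14} = -209472  h_{15} = -572288.

-572288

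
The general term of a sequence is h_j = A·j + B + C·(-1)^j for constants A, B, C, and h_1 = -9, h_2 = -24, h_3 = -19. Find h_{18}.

-104

Write the equations: A + B - C = -9; 2A + B + C = -24; 3A + B - C = -19.
Subtracting the first from the second: A + 2C = -15.
Subtracting the second from the third: A - 2C = 5.
Solving: C = -5, A = -5, then B = -9.
Hence h_{18} = -5·18 + (-9) + (-5)·1 = -104.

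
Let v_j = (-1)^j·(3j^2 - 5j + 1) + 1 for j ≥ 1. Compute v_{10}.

(-1)^10 = 1; 3j^2 - 5j + 1 at j=10 is 251; so v_{10} = 252.

252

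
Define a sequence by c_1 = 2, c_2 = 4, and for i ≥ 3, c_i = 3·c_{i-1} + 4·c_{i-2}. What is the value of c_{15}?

Compute successive terms:
c_3 = 20; c_4 = 76; c_5 = 308; …; c_{12} = 5033164; c_{13} = 20132660; c_{14} = 80530636; c_{15} = 322122548.
(Characteristic roots are 4 and -1.)

322122548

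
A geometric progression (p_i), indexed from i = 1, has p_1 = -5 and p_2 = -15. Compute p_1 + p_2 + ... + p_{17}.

-322850405

Common ratio r = 3.
p_i = (-5)·3^(i-1).
S = (-5)·(3^17 - 1)/(3 - 1) = (-5)·(129140163 - 1)/(2) = -322850405.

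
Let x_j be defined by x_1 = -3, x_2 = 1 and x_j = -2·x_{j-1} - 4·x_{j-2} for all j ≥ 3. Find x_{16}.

-98304

x_3 = 10;  x_4 = -24;  x_5 = 8;  …;  x_{13} = -12288;  x_{14} = 4096;  x_{15} = 40960;  x_{16} = -98304.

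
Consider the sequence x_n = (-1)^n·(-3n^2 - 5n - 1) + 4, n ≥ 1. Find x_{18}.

-1059

(-1)^18 = 1; -3n^2 - 5n - 1 at n=18 is -1063; so x_{18} = -1059.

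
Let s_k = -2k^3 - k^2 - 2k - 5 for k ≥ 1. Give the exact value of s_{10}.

-2125

s_{10} = -2·10^3 - 1·10^2 - 2·10 - 5 = -2125.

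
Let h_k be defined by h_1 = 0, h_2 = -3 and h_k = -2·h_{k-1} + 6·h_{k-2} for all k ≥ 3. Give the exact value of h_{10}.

Compute successive terms:
h_3 = 6; h_4 = -30; h_5 = 96; h_6 = -372; h_7 = 1320; h_8 = -4872; h_9 = 17664; h_{10} = -64560.

-64560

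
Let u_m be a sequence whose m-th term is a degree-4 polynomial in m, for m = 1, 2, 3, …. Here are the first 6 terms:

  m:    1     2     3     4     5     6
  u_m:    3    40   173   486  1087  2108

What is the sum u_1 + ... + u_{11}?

56716

1st diffs: 37, 133, 313, 601, 1021.
2nd diffs: 96, 180, 288, 420.
3rd diffs: 84, 108, 132.
4th diffs: 24, 24 (constant).
So u_m = m^4 + 4m^3 - m^2 - 3m + 2.
Continuing: …, 3705, 6058, 9371, 13872, …, u_{11} = 19813.
Summing m = 1..11 (11 terms) gives 56716.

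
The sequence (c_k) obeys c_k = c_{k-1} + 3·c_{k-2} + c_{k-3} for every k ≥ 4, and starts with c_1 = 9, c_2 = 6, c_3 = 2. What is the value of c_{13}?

Applying the relation repeatedly:
c_4 = 29;  c_5 = 41;  c_6 = 130;  c_7 = 282;  c_8 = 713;  c_9 = 1689;  c_{10} = 4110;  c_{11} = 9890;  c_{12} = 23909;  c_{13} = 57689.

57689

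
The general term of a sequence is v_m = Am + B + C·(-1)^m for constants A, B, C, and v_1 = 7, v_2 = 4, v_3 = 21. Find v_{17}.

Plug in m = 1, 2, 3: A + B - C = 7; 2A + B + C = 4; 3A + B - C = 21.
Subtracting the first from the second: A + 2C = -3.
Subtracting the second from the third: A - 2C = 17.
Solving: C = -5, A = 7, then B = -5.
So v_m = 7·m + (-5) + (-5)·(-1)^m; at m=17 this is 119.

119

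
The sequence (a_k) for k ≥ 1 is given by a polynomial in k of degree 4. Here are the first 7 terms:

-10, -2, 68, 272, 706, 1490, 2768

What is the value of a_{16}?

1st diffs: 8, 70, 204, 434, 784, 1278.
2nd diffs: 62, 134, 230, 350, 494.
3rd diffs: 72, 96, 120, 144.
4th diffs: 24, 24, 24 (constant).
Newton forward-difference form: a_k = -10 + 8·C(k-1,1) + 62·C(k-1,2) + 72·C(k-1,3) + 24·C(k-1,4).
At k = 16: k-1 = 15, so a_{16} = -10 + 120 + 6510 + 32760 + 32760 = 72140.

72140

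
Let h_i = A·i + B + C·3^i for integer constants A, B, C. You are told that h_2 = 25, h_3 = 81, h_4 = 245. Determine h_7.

Write the equations: 2A + B + 9C = 25; 3A + B + 27C = 81; 4A + B + 81C = 245.
Subtracting the first from the second: A + 18C = 56.
Subtracting the second from the third: A + 54C = 164.
Solving: C = 3, A = 2, then B = -6.
Therefore h_7 = 14 + (-6) + 3·2187 = 6569.

6569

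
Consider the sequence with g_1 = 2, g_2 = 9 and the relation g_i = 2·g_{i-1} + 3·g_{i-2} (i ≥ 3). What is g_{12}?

487155

Step forward from the initial values:
g_3 = 24  g_4 = 75  g_5 = 222  g_6 = 669  g_7 = 2004  g_8 = 6015  g_9 = 18042  g_{10} = 54129  g_{11} = 162384  g_{12} = 487155.
(Characteristic roots are 3 and -1.)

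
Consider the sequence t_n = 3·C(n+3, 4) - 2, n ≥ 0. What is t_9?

C(12, 4) = 495, so t_9 = 1483.

1483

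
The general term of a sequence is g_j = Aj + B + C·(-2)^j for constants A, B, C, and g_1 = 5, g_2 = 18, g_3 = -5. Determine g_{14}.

The three given values yield: A + B - 2C = 5; 2A + B + 4C = 18; 3A + B - 8C = -5.
Subtracting the first from the second: A + 6C = 13.
Subtracting the second from the third: A - 12C = -23.
Solving: C = 2, A = 1, then B = 8.
Hence g_{14} = 1·14 + 8 + 2·16384 = 32790.

32790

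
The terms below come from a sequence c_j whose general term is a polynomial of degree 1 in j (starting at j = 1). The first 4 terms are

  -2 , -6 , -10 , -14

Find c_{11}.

-42

1st diffs: -4, -4, -4 (constant).
So c_j = -4j + 2.
Evaluating at j = 11 gives c_{11} = -42.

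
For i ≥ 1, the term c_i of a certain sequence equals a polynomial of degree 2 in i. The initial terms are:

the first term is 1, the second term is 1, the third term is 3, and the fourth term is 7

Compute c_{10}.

73

1st diffs: 0, 2, 4.
2nd diffs: 2, 2 (constant).
Newton forward-difference form: c_i = 1 + 2·C(i-1,2).
At i = 10: i-1 = 9, so c_{10} = 1 + 72 = 73.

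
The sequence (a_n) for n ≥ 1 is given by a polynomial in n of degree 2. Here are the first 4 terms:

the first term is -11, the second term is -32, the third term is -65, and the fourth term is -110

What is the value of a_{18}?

-2000

1st diffs: -21, -33, -45.
2nd diffs: -12, -12 (constant).
Newton forward-difference form: a_n = -11 + (-21)·C(n-1,1) + (-12)·C(n-1,2).
At n = 18: n-1 = 17, so a_{18} = -11 - 357 - 1632 = -2000.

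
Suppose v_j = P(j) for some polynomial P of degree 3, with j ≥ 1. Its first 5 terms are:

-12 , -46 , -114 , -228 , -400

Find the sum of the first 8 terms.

1st diffs: -34, -68, -114, -172.
2nd diffs: -34, -46, -58.
3rd diffs: -12, -12 (constant).
Newton forward-difference form: v_j = -12 + (-34)·C(j-1,1) + (-34)·C(j-1,2) + (-12)·C(j-1,3).
Continuing: -642, -966, -1384.
Summing j = 1..8 (8 terms) gives -3792.

-3792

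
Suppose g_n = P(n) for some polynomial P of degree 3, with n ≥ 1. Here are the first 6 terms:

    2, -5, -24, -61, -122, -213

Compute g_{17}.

-4910

1st diffs: -7, -19, -37, -61, -91.
2nd diffs: -12, -18, -24, -30.
3rd diffs: -6, -6, -6 (constant).
Newton forward-difference form: g_n = 2 + (-7)·C(n-1,1) + (-12)·C(n-1,2) + (-6)·C(n-1,3).
At n = 17: n-1 = 16, so g_{17} = 2 - 112 - 1440 - 3360 = -4910.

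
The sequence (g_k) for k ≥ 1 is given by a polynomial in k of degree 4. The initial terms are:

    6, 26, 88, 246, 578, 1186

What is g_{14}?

1st diffs: 20, 62, 158, 332, 608.
2nd diffs: 42, 96, 174, 276.
3rd diffs: 54, 78, 102.
4th diffs: 24, 24 (constant).
Newton forward-difference form: g_k = 6 + 20·C(k-1,1) + 42·C(k-1,2) + 54·C(k-1,3) + 24·C(k-1,4).
At k = 14: k-1 = 13, so g_{14} = 6 + 260 + 3276 + 15444 + 17160 = 36146.

36146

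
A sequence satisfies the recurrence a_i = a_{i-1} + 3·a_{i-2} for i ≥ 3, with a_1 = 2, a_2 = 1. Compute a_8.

a_3 = 7; a_4 = 10; a_5 = 31; a_6 = 61; a_7 = 154; a_8 = 337.

337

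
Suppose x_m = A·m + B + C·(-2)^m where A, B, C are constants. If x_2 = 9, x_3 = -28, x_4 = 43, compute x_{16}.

196591

The three given values yield: 2A + B + 4C = 9; 3A + B - 8C = -28; 4A + B + 16C = 43.
Subtracting the first from the second: A - 12C = -37.
Subtracting the second from the third: A + 24C = 71.
Solving: C = 3, A = -1, then B = -1.
So x_m = -1·m + (-1) + 3·(-2)^m; at m=16 this is 196591.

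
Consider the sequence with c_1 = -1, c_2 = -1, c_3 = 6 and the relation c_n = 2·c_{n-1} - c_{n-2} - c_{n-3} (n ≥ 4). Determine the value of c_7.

Compute successive terms:
c_4 = 14; c_5 = 23; c_6 = 26; c_7 = 15.

15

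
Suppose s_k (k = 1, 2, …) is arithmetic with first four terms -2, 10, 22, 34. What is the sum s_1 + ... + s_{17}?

Common difference d = 12.
s_k = -2 + (k - 1)·12.
s_{17} = 190; S = 17·(-2 + 190)/2 = 1598.

1598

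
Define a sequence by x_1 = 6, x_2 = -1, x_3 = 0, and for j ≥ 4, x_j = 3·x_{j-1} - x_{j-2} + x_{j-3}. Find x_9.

x_4 = 7;  x_5 = 20;  x_6 = 53;  x_7 = 146;  x_8 = 405;  x_9 = 1122.

1122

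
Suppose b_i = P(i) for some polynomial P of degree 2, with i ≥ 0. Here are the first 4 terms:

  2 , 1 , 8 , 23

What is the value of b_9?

1st diffs: -1, 7, 15.
2nd diffs: 8, 8 (constant).
Newton forward-difference form: b_i = 2 + (-1)·C(i,1) + 8·C(i,2).
At i = 9: i = 9, so b_9 = 2 - 9 + 288 = 281.

281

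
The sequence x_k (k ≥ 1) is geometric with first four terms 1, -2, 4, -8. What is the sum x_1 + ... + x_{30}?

-357913941

Common ratio r = -2.
x_k = 1·(-2)^(k-1).
S = 1·((-2)^30 - 1)/(-2 - 1) = 1·(1073741824 - 1)/(-3) = -357913941.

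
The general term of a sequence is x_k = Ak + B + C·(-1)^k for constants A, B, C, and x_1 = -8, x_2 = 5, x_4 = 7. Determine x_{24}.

Write the equations: A + B - C = -8; 2A + B + C = 5; 4A + B + C = 7.
Subtracting the first from the second: A + 2C = 13.
Subtracting the second from the third: 2A = 2.
Solving: C = 6, A = 1, then B = -3.
Therefore x_{24} = 24 + (-3) + 6·1 = 27.

27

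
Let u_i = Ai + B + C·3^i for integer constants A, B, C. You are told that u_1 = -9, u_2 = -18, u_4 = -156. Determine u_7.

At i = 1, 2, 4: A + B + 3C = -9; 2A + B + 9C = -18; 4A + B + 81C = -156.
Subtracting the first from the second: A + 6C = -9.
Subtracting the second from the third: 2A + 72C = -138.
Solving: C = -2, A = 3, then B = -6.
Hence u_7 = 3·7 + (-6) + (-2)·2187 = -4359.

-4359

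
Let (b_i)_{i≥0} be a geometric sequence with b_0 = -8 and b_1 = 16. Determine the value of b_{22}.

-33554432

Common ratio r = -2.
b_i = (-8)·(-2)^(i-0).
b_{22} = (-8)·(-2)^22 = -33554432.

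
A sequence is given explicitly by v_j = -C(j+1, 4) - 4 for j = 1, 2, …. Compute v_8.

C(9, 4) = 126, so v_8 = -130.

-130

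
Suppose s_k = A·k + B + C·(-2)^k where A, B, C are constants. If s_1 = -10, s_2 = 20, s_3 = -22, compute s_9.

Plug in k = 1, 2, 3: A + B - 2C = -10; 2A + B + 4C = 20; 3A + B - 8C = -22.
Subtracting the first from the second: A + 6C = 30.
Subtracting the second from the third: A - 12C = -42.
Solving: C = 4, A = 6, then B = -8.
So s_k = 6·k + (-8) + 4·(-2)^k; at k=9 this is -2002.

-2002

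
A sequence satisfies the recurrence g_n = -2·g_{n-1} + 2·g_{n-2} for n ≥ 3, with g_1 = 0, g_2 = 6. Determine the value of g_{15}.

-2235648

Compute successive terms:
g_3 = -12, g_4 = 36, g_5 = -96, …, g_{12} = 109632, g_{13} = -299520, g_{14} = 818304, g_{15} = -2235648.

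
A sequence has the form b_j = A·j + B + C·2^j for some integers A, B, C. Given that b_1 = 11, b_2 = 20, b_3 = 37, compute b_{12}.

The three given values yield: A + B + 2C = 11; 2A + B + 4C = 20; 3A + B + 8C = 37.
Subtracting the first from the second: A + 2C = 9.
Subtracting the second from the third: A + 4C = 17.
Solving: C = 4, A = 1, then B = 2.
So b_j = 1·j + 2 + 4·2^j; at j=12 this is 16398.

16398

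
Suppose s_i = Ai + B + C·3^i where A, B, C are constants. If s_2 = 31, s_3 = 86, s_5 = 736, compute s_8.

19693

At i = 2, 3, 5: 2A + B + 9C = 31; 3A + B + 27C = 86; 5A + B + 243C = 736.
Subtracting the first from the second: A + 18C = 55.
Subtracting the second from the third: 2A + 216C = 650.
Solving: C = 3, A = 1, then B = 2.
Hence s_8 = 1·8 + 2 + 3·6561 = 19693.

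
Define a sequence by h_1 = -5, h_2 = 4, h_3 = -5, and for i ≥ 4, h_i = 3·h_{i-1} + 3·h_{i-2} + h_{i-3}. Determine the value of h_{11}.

-112865

Applying the relation repeatedly:
h_4 = -8; h_5 = -35; h_6 = -134; h_7 = -515; h_8 = -1982; h_9 = -7625; h_{10} = -29336; h_{11} = -112865.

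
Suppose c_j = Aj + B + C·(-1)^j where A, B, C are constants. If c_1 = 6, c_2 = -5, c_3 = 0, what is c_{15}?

Plug in j = 1, 2, 3: A + B - C = 6; 2A + B + C = -5; 3A + B - C = 0.
Subtracting the first from the second: A + 2C = -11.
Subtracting the second from the third: A - 2C = 5.
Solving: C = -4, A = -3, then B = 5.
Therefore c_{15} = -45 + 5 + (-4)·(-1) = -36.

-36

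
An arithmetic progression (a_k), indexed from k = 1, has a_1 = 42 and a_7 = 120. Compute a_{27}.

Common difference d = (120 - 42) / (7 - 1) = 13.
a_k = 42 + (k - 1)·13.
a_{27} = 42 + 26·13 = 380.

380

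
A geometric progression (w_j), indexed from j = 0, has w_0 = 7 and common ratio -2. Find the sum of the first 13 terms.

19117

w_j = 7·(-2)^(j-0).
S = 7·((-2)^13 - 1)/(-2 - 1) = 7·(-8192 - 1)/(-3) = 19117.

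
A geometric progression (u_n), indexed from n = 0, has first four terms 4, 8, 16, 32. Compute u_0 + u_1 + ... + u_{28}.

2147483644

Common ratio r = 2.
u_n = 4·2^(n-0).
S = 4·(2^29 - 1)/(2 - 1) = 4·(536870912 - 1)/(1) = 2147483644.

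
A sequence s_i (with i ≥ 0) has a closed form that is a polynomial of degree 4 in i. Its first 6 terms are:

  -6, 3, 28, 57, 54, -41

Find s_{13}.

-19233

1st diffs: 9, 25, 29, -3, -95.
2nd diffs: 16, 4, -32, -92.
3rd diffs: -12, -36, -60.
4th diffs: -24, -24 (constant).
Newton forward-difference form: s_i = -6 + 9·C(i,1) + 16·C(i,2) + (-12)·C(i,3) + (-24)·C(i,4).
At i = 13: i = 13, so s_{13} = -6 + 117 + 1248 - 3432 - 17160 = -19233.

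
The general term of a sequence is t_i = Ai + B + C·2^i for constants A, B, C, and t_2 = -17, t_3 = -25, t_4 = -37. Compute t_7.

At i = 2, 3, 4: 2A + B + 4C = -17; 3A + B + 8C = -25; 4A + B + 16C = -37.
Subtracting the first from the second: A + 4C = -8.
Subtracting the second from the third: A + 8C = -12.
Solving: C = -1, A = -4, then B = -5.
Hence t_7 = -4·7 + (-5) + (-1)·128 = -161.

-161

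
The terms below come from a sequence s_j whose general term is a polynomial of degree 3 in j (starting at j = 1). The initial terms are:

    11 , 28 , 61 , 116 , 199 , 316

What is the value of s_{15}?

3889

1st diffs: 17, 33, 55, 83, 117.
2nd diffs: 16, 22, 28, 34.
3rd diffs: 6, 6, 6 (constant).
So s_j = j^3 + 2j^2 + 4j + 4.
Evaluating at j = 15 gives s_{15} = 3889.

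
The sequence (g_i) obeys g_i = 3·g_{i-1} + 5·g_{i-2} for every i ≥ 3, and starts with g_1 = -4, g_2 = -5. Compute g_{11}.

Applying the relation repeatedly:
g_3 = -35; g_4 = -130; g_5 = -565; g_6 = -2345; g_7 = -9860; g_8 = -41305; g_9 = -173215; g_{10} = -726170; g_{11} = -3044585.

-3044585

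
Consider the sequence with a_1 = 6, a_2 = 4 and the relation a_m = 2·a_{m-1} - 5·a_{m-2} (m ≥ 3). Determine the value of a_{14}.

-86836

Iterate the recurrence:
a_3 = -22, a_4 = -64, a_5 = -18, …, a_{11} = 4538, a_{12} = 41456, a_{13} = 60222, a_{14} = -86836.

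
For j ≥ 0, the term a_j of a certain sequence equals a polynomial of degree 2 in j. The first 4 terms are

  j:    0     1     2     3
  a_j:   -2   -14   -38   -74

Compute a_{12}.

1st diffs: -12, -24, -36.
2nd diffs: -12, -12 (constant).
So a_j = -6j^2 - 6j - 2.
Evaluating at j = 12 gives a_{12} = -938.

-938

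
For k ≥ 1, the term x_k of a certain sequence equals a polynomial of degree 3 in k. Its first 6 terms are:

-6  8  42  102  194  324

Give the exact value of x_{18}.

7032

1st diffs: 14, 34, 60, 92, 130.
2nd diffs: 20, 26, 32, 38.
3rd diffs: 6, 6, 6 (constant).
Newton forward-difference form: x_k = -6 + 14·C(k-1,1) + 20·C(k-1,2) + 6·C(k-1,3).
At k = 18: k-1 = 17, so x_{18} = -6 + 238 + 2720 + 4080 = 7032.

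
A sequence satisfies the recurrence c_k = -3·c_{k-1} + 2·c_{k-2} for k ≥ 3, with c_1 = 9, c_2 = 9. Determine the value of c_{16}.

180105165

Compute successive terms:
c_3 = -9; c_4 = 45; c_5 = -153; …; c_{13} = -3986649; c_{14} = 14198661; c_{15} = -50569281; c_{16} = 180105165.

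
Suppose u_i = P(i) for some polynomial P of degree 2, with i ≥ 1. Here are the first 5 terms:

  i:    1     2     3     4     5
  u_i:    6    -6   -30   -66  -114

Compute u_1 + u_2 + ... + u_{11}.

-2574

1st diffs: -12, -24, -36, -48.
2nd diffs: -12, -12, -12 (constant).
So u_i = -6i^2 + 6i + 6.
Continuing: …, -174, -246, -330, -426, …, u_{11} = -654.
Summing i = 1..11 (11 terms) gives -2574.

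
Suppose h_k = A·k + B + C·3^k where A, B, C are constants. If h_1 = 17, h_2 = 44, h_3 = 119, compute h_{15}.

57395675

The three given values yield: A + B + 3C = 17; 2A + B + 9C = 44; 3A + B + 27C = 119.
Subtracting the first from the second: A + 6C = 27.
Subtracting the second from the third: A + 18C = 75.
Solving: C = 4, A = 3, then B = 2.
So h_k = 3·k + 2 + 4·3^k; at k=15 this is 57395675.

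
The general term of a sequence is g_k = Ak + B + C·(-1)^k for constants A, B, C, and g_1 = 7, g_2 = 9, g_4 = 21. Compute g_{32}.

189

At k = 1, 2, 4: A + B - C = 7; 2A + B + C = 9; 4A + B + C = 21.
Subtracting the first from the second: A + 2C = 2.
Subtracting the second from the third: 2A = 12.
Solving: C = -2, A = 6, then B = -1.
So g_k = 6·k + (-1) + (-2)·(-1)^k; at k=32 this is 189.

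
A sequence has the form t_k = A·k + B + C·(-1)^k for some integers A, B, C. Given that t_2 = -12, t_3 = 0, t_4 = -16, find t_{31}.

Write the equations: 2A + B + C = -12; 3A + B - C = 0; 4A + B + C = -16.
Subtracting the first from the second: A - 2C = 12.
Subtracting the second from the third: A + 2C = -16.
Solving: C = -7, A = -2, then B = -1.
Therefore t_{31} = -62 + (-1) + (-7)·(-1) = -56.

-56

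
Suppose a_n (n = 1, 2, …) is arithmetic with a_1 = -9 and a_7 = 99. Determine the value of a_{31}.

531

Common difference d = (99 - (-9)) / (7 - 1) = 18.
a_n = -9 + (n - 1)·18.
a_{31} = -9 + 30·18 = 531.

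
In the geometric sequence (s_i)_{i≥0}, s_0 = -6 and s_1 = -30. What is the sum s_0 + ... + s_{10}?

Common ratio r = 5.
s_i = (-6)·5^(i-0).
S = (-6)·(5^11 - 1)/(5 - 1) = (-6)·(48828125 - 1)/(4) = -73242186.

-73242186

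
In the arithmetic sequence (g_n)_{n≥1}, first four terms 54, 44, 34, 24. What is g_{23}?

-166

Common difference d = -10.
g_n = 54 + (n - 1)·(-10).
g_{23} = 54 + 22·(-10) = -166.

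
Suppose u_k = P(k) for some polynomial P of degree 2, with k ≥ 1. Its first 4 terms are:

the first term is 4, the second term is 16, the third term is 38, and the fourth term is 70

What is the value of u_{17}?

1st diffs: 12, 22, 32.
2nd diffs: 10, 10 (constant).
So u_k = 5k^2 - 3k + 2.
Evaluating at k = 17 gives u_{17} = 1396.

1396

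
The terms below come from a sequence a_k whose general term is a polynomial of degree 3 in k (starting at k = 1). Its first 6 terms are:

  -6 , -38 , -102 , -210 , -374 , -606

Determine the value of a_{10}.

1st diffs: -32, -64, -108, -164, -232.
2nd diffs: -32, -44, -56, -68.
3rd diffs: -12, -12, -12 (constant).
Newton forward-difference form: a_k = -6 + (-32)·C(k-1,1) + (-32)·C(k-1,2) + (-12)·C(k-1,3).
At k = 10: k-1 = 9, so a_{10} = -6 - 288 - 1152 - 1008 = -2454.

-2454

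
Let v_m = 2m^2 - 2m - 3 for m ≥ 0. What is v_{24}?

1101

v_{24} = 2·24^2 - 2·24 - 3 = 1101.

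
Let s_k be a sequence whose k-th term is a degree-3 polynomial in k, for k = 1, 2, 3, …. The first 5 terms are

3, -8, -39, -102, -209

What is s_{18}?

-11064

1st diffs: -11, -31, -63, -107.
2nd diffs: -20, -32, -44.
3rd diffs: -12, -12 (constant).
So s_k = -2k^3 + 2k^2 - 3k + 6.
Evaluating at k = 18 gives s_{18} = -11064.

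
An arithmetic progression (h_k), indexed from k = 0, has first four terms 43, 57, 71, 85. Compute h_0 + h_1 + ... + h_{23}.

Common difference d = 14.
h_k = 43 + (k - 0)·14.
h_{23} = 365; S = 24·(43 + 365)/2 = 4896.

4896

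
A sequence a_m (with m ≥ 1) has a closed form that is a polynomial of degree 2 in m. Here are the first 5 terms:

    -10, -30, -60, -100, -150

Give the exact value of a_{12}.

1st diffs: -20, -30, -40, -50.
2nd diffs: -10, -10, -10 (constant).
So a_m = -5m^2 - 5m.
Evaluating at m = 12 gives a_{12} = -780.

-780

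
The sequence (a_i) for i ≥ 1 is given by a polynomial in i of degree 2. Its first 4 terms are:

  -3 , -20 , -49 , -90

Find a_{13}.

-999

1st diffs: -17, -29, -41.
2nd diffs: -12, -12 (constant).
So a_i = -6i^2 + i + 2.
Evaluating at i = 13 gives a_{13} = -999.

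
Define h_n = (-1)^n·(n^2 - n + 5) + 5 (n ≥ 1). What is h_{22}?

472

(-1)^22 = 1; n^2 - n + 5 at n=22 is 467; so h_{22} = 472.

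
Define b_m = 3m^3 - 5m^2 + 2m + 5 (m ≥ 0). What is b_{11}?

3415

b_{11} = 3·11^3 - 5·11^2 + 2·11 + 5 = 3415.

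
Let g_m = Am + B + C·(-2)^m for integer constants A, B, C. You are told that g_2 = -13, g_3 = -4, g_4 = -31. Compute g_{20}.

-1048639

Plug in m = 2, 3, 4: 2A + B + 4C = -13; 3A + B - 8C = -4; 4A + B + 16C = -31.
Subtracting the first from the second: A - 12C = 9.
Subtracting the second from the third: A + 24C = -27.
Solving: C = -1, A = -3, then B = -3.
So g_m = -3·m + (-3) + (-1)·(-2)^m; at m=20 this is -1048639.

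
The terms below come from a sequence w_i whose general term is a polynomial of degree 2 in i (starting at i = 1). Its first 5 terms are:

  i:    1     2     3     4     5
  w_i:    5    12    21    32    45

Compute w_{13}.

221

1st diffs: 7, 9, 11, 13.
2nd diffs: 2, 2, 2 (constant).
Newton forward-difference form: w_i = 5 + 7·C(i-1,1) + 2·C(i-1,2).
At i = 13: i-1 = 12, so w_{13} = 5 + 84 + 132 = 221.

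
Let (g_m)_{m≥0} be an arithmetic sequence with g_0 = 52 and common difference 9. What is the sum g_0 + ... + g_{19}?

2750

g_m = 52 + (m - 0)·9.
g_{19} = 223; S = 20·(52 + 223)/2 = 2750.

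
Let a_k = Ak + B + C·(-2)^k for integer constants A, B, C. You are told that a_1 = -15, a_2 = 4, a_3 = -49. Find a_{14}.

65464

Plug in k = 1, 2, 3: A + B - 2C = -15; 2A + B + 4C = 4; 3A + B - 8C = -49.
Subtracting the first from the second: A + 6C = 19.
Subtracting the second from the third: A - 12C = -53.
Solving: C = 4, A = -5, then B = -2.
Therefore a_{14} = -70 + (-2) + 4·16384 = 65464.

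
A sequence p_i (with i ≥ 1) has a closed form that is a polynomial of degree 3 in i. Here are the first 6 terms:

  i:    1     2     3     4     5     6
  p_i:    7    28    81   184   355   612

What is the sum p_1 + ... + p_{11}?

12452

1st diffs: 21, 53, 103, 171, 257.
2nd diffs: 32, 50, 68, 86.
3rd diffs: 18, 18, 18 (constant).
So p_i = 3i^3 - 2i^2 + 6i.
Continuing: …, 973, 1456, 2079, 2860, …, p_{11} = 3817.
Summing i = 1..11 (11 terms) gives 12452.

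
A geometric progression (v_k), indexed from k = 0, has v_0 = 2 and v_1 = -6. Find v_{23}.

Common ratio r = -3.
v_k = 2·(-3)^(k-0).
v_{23} = 2·(-3)^23 = -188286357654.

-188286357654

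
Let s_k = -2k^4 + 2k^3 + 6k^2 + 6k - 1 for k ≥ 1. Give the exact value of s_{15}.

s_{15} = -2·15^4 + 2·15^3 + 6·15^2 + 6·15 - 1 = -93061.

-93061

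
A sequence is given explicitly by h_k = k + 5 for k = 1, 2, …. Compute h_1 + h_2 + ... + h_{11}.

Over k = 1..11: Σk = 66.
Total = (1)·66 + (5)·11 = 121.

121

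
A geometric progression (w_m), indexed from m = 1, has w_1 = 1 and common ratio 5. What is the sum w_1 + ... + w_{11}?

12207031

w_m = 1·5^(m-1).
S = 1·(5^11 - 1)/(5 - 1) = 1·(48828125 - 1)/(4) = 12207031.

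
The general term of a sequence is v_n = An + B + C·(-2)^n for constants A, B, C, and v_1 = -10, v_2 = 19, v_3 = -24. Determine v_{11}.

At n = 1, 2, 3: A + B - 2C = -10; 2A + B + 4C = 19; 3A + B - 8C = -24.
Subtracting the first from the second: A + 6C = 29.
Subtracting the second from the third: A - 12C = -43.
Solving: C = 4, A = 5, then B = -7.
So v_n = 5·n + (-7) + 4·(-2)^n; at n=11 this is -8144.

-8144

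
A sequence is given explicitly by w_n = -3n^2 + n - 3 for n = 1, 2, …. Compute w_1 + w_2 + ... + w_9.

Over n = 1..9: Σn = 45, Σn² = 285.
Total = (-3)·285 + (1)·45 + (-3)·9 = -837.

-837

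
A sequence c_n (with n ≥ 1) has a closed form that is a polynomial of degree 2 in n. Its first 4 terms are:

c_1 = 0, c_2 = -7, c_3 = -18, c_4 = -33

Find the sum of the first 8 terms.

-420

1st diffs: -7, -11, -15.
2nd diffs: -4, -4 (constant).
So c_n = -2n^2 - n + 3.
Continuing: -52, -75, -102, -133.
Summing n = 1..8 (8 terms) gives -420.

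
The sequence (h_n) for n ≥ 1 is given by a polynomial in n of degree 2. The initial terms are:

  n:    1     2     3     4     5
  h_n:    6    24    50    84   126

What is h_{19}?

1554

1st diffs: 18, 26, 34, 42.
2nd diffs: 8, 8, 8 (constant).
So h_n = 4n^2 + 6n - 4.
Evaluating at n = 19 gives h_{19} = 1554.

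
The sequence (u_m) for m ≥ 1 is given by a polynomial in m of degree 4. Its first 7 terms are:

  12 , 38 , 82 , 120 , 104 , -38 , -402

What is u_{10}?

-4146

1st diffs: 26, 44, 38, -16, -142, -364.
2nd diffs: 18, -6, -54, -126, -222.
3rd diffs: -24, -48, -72, -96.
4th diffs: -24, -24, -24 (constant).
Newton forward-difference form: u_m = 12 + 26·C(m-1,1) + 18·C(m-1,2) + (-24)·C(m-1,3) + (-24)·C(m-1,4).
At m = 10: m-1 = 9, so u_{10} = 12 + 234 + 648 - 2016 - 3024 = -4146.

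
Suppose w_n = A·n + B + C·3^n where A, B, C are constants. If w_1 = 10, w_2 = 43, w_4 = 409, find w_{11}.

Write the equations: A + B + 3C = 10; 2A + B + 9C = 43; 4A + B + 81C = 409.
Subtracting the first from the second: A + 6C = 33.
Subtracting the second from the third: 2A + 72C = 366.
Solving: C = 5, A = 3, then B = -8.
Hence w_{11} = 3·11 + (-8) + 5·177147 = 885760.

885760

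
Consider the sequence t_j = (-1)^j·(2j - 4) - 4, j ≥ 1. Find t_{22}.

(-1)^22 = 1; 2j - 4 at j=22 is 40; so t_{22} = 36.

36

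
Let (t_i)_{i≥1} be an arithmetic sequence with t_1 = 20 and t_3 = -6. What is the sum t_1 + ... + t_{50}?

-14925

Common difference d = (-6 - 20) / (3 - 1) = -13.
t_i = 20 + (i - 1)·(-13).
t_{50} = -617; S = 50·(20 + (-617))/2 = -14925.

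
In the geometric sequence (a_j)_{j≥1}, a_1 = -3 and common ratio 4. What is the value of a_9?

a_j = (-3)·4^(j-1).
a_9 = (-3)·4^8 = -196608.

-196608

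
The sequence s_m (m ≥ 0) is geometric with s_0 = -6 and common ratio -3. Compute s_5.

1458

s_m = (-6)·(-3)^(m-0).
s_5 = (-6)·(-3)^5 = 1458.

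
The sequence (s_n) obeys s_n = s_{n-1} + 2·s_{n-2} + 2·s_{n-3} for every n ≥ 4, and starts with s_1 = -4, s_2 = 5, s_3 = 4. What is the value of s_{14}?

32440

Applying the relation repeatedly:
s_4 = 6, s_5 = 24, s_6 = 44, …, s_{11} = 2776, s_{12} = 6296, s_{13} = 14296, s_{14} = 32440.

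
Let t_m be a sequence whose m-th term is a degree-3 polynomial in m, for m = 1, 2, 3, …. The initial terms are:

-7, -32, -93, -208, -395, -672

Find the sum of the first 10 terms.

-9295

1st diffs: -25, -61, -115, -187, -277.
2nd diffs: -36, -54, -72, -90.
3rd diffs: -18, -18, -18 (constant).
Newton forward-difference form: t_m = -7 + (-25)·C(m-1,1) + (-36)·C(m-1,2) + (-18)·C(m-1,3).
Continuing: -1057, -1568, -2223, -3040.
Summing m = 1..10 (10 terms) gives -9295.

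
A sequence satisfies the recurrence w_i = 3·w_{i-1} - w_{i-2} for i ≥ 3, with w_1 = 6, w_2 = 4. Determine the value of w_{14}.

Applying the relation repeatedly:
w_3 = 6; w_4 = 14; w_5 = 36; …; w_{11} = 11556; w_{12} = 30254; w_{13} = 79206; w_{14} = 207364.

207364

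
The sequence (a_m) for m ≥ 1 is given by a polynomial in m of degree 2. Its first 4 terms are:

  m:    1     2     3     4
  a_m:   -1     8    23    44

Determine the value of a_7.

143

1st diffs: 9, 15, 21.
2nd diffs: 6, 6 (constant).
So a_m = 3m^2 - 4.
Evaluating at m = 7 gives a_7 = 143.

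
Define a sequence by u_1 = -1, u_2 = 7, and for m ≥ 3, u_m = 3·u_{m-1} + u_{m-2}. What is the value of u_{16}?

112748107

Compute successive terms:
u_3 = 20; u_4 = 67; u_5 = 221; …; u_{13} = 3129479; u_{14} = 10335967; u_{15} = 34137380; u_{16} = 112748107.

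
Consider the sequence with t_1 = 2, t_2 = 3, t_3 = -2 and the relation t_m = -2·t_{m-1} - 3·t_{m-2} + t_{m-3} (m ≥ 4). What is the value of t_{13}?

1653

Applying the relation repeatedly:
t_4 = -3;  t_5 = 15;  t_6 = -23;  t_7 = -2;  t_8 = 88;  t_9 = -193;  t_{10} = 120;  t_{11} = 427;  t_{12} = -1407;  t_{13} = 1653.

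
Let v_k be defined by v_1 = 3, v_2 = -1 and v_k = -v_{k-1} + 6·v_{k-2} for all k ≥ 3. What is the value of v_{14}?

Applying the relation repeatedly:
v_3 = 19;  v_4 = -25;  v_5 = 139;  …;  v_{11} = 84307;  v_{12} = -244729;  v_{13} = 750571;  v_{14} = -2218945.
(Characteristic roots are 2 and -3.)

-2218945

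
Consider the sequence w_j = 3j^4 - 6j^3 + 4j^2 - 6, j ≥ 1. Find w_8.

w_8 = 3·8^4 - 6·8^3 + 4·8^2 - 6 = 9466.

9466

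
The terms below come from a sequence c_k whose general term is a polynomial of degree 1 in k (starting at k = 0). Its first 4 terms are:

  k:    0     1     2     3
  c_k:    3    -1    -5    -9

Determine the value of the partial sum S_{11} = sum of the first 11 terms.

1st diffs: -4, -4, -4 (constant).
So c_k = -4k + 3.
Continuing: …, -13, -17, -21, -25, …, c_{10} = -37.
Summing k = 0..10 (11 terms) gives -187.

-187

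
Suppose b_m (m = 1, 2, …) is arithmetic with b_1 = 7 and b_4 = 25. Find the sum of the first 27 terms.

2295

Common difference d = (25 - 7) / (4 - 1) = 6.
b_m = 7 + (m - 1)·6.
b_{27} = 163; S = 27·(7 + 163)/2 = 2295.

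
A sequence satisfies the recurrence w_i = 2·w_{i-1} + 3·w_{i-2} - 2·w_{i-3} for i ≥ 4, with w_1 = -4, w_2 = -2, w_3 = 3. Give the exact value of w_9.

1749

Compute successive terms:
w_4 = 8; w_5 = 29; w_6 = 76; w_7 = 223; w_8 = 616; w_9 = 1749.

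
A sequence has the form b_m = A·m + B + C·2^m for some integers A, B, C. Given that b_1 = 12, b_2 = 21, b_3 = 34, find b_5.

The three given values yield: A + B + 2C = 12; 2A + B + 4C = 21; 3A + B + 8C = 34.
Subtracting the first from the second: A + 2C = 9.
Subtracting the second from the third: A + 4C = 13.
Solving: C = 2, A = 5, then B = 3.
Hence b_5 = 5·5 + 3 + 2·32 = 92.

92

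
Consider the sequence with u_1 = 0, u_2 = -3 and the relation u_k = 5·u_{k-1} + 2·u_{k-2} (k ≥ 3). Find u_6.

-2337

Step forward from the initial values:
u_3 = -15  u_4 = -81  u_5 = -435  u_6 = -2337.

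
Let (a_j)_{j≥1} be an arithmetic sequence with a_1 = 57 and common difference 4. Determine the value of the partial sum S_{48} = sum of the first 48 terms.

7248

a_j = 57 + (j - 1)·4.
a_{48} = 245; S = 48·(57 + 245)/2 = 7248.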